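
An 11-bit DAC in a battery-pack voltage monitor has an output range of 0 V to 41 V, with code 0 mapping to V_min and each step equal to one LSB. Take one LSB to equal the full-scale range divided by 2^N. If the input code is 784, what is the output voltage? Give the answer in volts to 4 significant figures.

15.70 V

V_FS = 41 V. LSB = 41 V / 2^11.
V_out = V_min + code × LSB = 0 V + 784 × 41 V / 2048
      = 0 + 15.6953 = 15.6953 V.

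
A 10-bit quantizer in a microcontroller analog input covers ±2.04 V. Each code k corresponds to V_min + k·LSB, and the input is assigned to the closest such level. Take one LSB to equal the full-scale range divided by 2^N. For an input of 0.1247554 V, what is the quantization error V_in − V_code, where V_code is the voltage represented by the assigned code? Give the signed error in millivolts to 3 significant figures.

+1.24 mV

Range = 2.04 − (-2.04) = 4.08 V. LSB = 4.08 V / 2^10 ≈ 3.984 mV.
(0.1247554 − (-2.04)) / LSB = 2.1647554 × 1024/4.08 = 543.3112. Nearest integer: k = 543.
Reconstructed level: -2.04 + 543 × 4.08/1024 V = 0.1235156250 V.
e = 0.1247554 − (0.1235156250) = +1.24 mV.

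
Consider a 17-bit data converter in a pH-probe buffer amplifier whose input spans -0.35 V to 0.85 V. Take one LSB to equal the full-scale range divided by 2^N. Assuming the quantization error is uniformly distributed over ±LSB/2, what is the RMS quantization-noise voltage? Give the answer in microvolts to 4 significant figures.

The full-scale span is 0.85 − (-0.35) = 1.2 V.
LSB = 1.2 V ÷ 2^17 = 1.2/131072 V = 9.15527 µV.
RMS of a uniform error over width LSB is LSB/√12 = 2.643 µV.

2.643 µV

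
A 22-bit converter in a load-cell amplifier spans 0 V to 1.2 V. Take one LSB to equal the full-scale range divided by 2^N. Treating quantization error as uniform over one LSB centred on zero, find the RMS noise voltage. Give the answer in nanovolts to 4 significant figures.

82.59 nV

Span = 1.2 V.
LSB = 1.2 V ÷ 2^22 = 1.2/4194304 V = 286.102 nV.
σ_q = LSB/√12 = 286.102 nV/3.4641 = 82.59 nV.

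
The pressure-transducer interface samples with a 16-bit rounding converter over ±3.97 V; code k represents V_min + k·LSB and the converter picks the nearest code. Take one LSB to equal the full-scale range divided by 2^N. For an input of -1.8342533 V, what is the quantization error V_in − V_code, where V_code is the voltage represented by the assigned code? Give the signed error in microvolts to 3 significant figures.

+30.1 µV

Full-scale range = 3.97 V − (-3.97 V) = 7.94 V. LSB = 7.94 V / 2^16 ≈ 121.2 µV.
Position in LSBs: (-1.8342533 − (-3.97)) × 65536/7.94 = 17628.2488; rounding gives k = 17628.
V_code = V_min + k × range/2^16 = -3.97 + 17628 × 7.94/65536 = -1.8342834473 V.
Error = V_in − V_code = -1.8342533 − (-1.8342834473) = +30.1 µV.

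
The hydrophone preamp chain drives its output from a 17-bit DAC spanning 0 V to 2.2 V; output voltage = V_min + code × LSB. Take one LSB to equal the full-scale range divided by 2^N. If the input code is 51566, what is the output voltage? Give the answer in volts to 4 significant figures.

Full-scale range = 2.2 V. LSB = 2.2 V / 2^17.
V_out = 0 + 51566 × (2.2/131072) V
      = 0 V + 0.865518 V = 0.865518 V.

0.8655 V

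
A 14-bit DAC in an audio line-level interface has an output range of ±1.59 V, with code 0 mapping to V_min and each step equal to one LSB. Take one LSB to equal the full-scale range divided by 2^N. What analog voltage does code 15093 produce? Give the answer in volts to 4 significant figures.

1.339 V

Span: 1.59 V − (-1.59 V) = 3.18 V. LSB = 3.18 V / 2^14.
V_out = -1.59 + 15093 × (3.18/16384) V
      = -1.59 + 2.92943 = 1.33943 V.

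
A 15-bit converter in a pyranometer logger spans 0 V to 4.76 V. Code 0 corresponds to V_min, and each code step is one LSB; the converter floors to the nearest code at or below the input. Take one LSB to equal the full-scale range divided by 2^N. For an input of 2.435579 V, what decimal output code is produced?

16766

Range is 4.76 V. LSB = 4.76 V / 2^15 ≈ 145.3 µV.
code = ⌊(V_in − V_min)/LSB⌋ = ⌊(V_in − V_min) × 2^15 / range⌋
     = ⌊(2.435579 − (0)) × 32768 / 4.76⌋ = ⌊2.435579 × 32768/4.76⌋
     = ⌊16766.608⌋ = 16766.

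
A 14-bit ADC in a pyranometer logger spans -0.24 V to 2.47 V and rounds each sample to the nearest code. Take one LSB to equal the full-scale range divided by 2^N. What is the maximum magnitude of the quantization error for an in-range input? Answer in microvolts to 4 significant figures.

82.70 µV

Full-scale range = 2.47 V − (-0.24 V) = 2.71 V.
LSB = 2.71 V / 2^14 = 165.405 µV.
A rounding quantizer has |error| ≤ LSB/2 = 82.70 µV.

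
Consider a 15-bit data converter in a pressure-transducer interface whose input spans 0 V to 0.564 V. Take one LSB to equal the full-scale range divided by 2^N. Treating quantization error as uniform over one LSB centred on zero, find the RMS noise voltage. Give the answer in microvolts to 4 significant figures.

Range is 0.564 V.
LSB = 0.564 V / 2^15 = 17.2119 µV.
For a uniform distribution on [−LSB/2, +LSB/2], V_rms = LSB/√12 = 17.2119 µV/3.4641 = 4.969 µV.

4.969 µV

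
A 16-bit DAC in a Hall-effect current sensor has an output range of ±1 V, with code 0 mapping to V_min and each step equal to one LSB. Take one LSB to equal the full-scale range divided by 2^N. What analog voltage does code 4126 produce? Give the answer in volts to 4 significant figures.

Range = 1 − (-1) = 2 V. LSB = 2 V / 2^16.
V_out = -1 + 4126 × (2/65536) V
      = -1 V + 0.125916 V = -0.874084 V.

-0.8741 V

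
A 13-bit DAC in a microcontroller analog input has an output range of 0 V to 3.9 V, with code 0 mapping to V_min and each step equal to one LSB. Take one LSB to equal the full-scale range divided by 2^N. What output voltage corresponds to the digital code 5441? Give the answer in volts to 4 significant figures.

Full-scale range = 3.9 V. LSB = 3.9 V / 2^13.
V_out = V_min + code × LSB = 0 V + 5441 × 3.9 V / 8192
      = 0 + 2.59032 = 2.59032 V.

2.590 V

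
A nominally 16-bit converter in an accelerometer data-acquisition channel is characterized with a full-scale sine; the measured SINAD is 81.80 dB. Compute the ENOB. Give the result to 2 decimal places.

(81.80 − 1.76) / 6.02 = 80.04/6.02 = 13.2957 effective bits.

13.30 bits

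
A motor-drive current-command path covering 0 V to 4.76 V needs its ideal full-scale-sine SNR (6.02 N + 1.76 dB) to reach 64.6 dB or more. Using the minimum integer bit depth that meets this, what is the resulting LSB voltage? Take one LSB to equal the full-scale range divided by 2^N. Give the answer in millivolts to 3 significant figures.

2.32 mV

Span = 4.76 V.
N ≥ (64.6 − 1.76)/6.02 = 10.439 → N_min = 11.
Step size = 4.76/2048 V = 2.32 mV.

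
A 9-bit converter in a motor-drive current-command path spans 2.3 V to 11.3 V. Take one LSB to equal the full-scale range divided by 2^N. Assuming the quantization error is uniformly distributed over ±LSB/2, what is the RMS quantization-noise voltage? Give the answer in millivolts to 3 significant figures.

5.07 mV

Full-scale range = 11.3 V − (2.3 V) = 9 V.
LSB = 9 V ÷ 2^9 = 9/512 V = 17.578 mV.
RMS of a uniform error over width LSB is LSB/√12 = 5.07 mV.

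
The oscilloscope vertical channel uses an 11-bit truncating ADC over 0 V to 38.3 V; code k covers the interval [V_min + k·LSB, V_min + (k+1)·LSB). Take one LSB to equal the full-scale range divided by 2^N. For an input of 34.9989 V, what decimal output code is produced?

Full-scale range = 38.3 V. LSB = 38.3 V / 2^11 ≈ 18.70 mV.
V_in − V_min = 34.9989 − (0) = 34.9989 V.
Divide by LSB: 34.9989 × 2048/38.3 = 1871.4817.
Truncating gives code 1871.

1871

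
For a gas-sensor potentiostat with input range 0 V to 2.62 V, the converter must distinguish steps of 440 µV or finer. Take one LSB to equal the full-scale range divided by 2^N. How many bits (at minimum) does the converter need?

13 bits

Span = 2.62 V.
Required number of levels: 2.62/440 µV = 5954.5; smallest N with 2^N ≥ that is 13.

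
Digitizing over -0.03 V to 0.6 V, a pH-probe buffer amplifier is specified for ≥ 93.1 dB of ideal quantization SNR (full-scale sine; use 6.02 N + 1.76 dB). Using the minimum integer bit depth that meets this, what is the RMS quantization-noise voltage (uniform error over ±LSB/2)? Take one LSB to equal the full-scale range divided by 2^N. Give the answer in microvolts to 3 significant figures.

Span: 0.6 V − (-0.03 V) = 0.63 V.
6.02 N + 1.76 ≥ 93.1 gives N ≥ 15.173, so the minimum integer is 16.
Step size = 0.63/65536 V = 9.6130 µV.
RMS noise = LSB/√12 = 2.78 µV.

2.78 µV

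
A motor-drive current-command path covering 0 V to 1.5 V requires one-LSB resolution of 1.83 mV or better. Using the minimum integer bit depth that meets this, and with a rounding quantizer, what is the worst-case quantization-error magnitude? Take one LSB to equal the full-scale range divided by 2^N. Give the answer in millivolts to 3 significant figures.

0.732 mV

Span = 1.5 V.
Need 2^N ≥ 1.5 V / 1.83 mV = 819.7 → N_min = 10.
LSB = 1.5 V ÷ 2^10 = 1.5/1024 V = 1.4648 mV.
Half an LSB is 0.732 mV.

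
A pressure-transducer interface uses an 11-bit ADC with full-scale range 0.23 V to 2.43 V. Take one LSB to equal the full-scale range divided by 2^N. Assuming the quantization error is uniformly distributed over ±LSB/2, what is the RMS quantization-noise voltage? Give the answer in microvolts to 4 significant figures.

310.1 µV

The full-scale span is 2.43 − (0.23) = 2.2 V.
LSB = 2.2 V / 2^11 = 1.07422 mV.
RMS of a uniform error over width LSB is LSB/√12 = 310.1 µV.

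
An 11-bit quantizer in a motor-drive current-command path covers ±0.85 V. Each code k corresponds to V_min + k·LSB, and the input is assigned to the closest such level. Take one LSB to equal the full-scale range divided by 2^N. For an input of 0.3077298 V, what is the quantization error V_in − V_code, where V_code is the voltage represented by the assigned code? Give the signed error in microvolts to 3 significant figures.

−229 µV

Full-scale range = 0.85 V − (-0.85 V) = 1.7 V. LSB = 1.7 V / 2^11 ≈ 0.8301 mV.
(V_in − V_min)/LSB = (0.3077298 − (-0.85)) × 2048/1.7 = 1394.7239 → nearest code k = 1395.
Reconstructed level: -0.85 + 1395 × 1.7/2048 V = 0.3079589844 V.
Error = V_in − V_code = 0.3077298 − (0.3079589844) = −229 µV.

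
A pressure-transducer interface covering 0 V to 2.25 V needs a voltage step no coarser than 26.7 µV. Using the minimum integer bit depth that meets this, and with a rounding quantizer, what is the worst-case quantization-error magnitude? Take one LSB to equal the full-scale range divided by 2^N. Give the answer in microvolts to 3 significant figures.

8.58 µV

Range is 2.25 V.
2.25 V / 26.7 µV = 84270. Since 2^16 = 65536 and 2^17 = 131072, N = 17.
LSB = 2.25 V ÷ 2^17 = 2.25/131072 V = 17.166 µV.
Half an LSB is 8.58 µV.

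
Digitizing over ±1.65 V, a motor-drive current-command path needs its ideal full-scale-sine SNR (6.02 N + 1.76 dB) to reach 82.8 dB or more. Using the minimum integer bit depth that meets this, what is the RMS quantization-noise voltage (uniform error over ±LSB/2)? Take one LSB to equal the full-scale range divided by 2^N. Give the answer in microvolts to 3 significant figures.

Span: 1.65 V − (-1.65 V) = 3.3 V.
Required N = ⌈(82.8 − 1.76)/6.02⌉ = ⌈13.462⌉ = 14.
One LSB is 3.3 V / 16384 = 201.42 µV.
RMS noise = LSB/√12 = 58.1 µV.

58.1 µV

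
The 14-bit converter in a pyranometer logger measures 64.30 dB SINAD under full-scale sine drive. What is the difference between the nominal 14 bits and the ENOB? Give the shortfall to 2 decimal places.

3.61 bits

Effective bits = (64.30 − 1.76)/6.02 = 10.3887.
Shortfall = 14 − 10.3887 = 3.6113 bits.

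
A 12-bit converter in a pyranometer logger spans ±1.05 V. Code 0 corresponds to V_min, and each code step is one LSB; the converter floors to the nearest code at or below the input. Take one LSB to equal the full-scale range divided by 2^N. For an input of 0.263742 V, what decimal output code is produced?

The full-scale span is 1.05 − (-1.05) = 2.1 V. LSB = 2.1 V / 2^12 ≈ 0.5127 mV.
(V_in − V_min) × 2^12/range = (0.263742 − (-1.05)) × 4096/2.1 = 2562.422.
Floor → code = 2562.

2562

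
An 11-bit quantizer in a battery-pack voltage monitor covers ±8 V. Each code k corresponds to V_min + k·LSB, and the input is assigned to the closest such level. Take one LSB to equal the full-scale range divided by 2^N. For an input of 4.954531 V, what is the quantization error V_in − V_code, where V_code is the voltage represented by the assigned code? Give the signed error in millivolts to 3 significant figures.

Full-scale range = 8 V − (-8 V) = 16 V. LSB = 16 V / 2^11 ≈ 7.813 mV.
Position in LSBs: (4.954531 − (-8)) × 2048/16 = 1658.1800; rounding gives k = 1658.
Reconstructed level: -8 + 1658 × 16/2048 V = 4.953125000 V.
V_in − V_code = 4.954531 − (4.953125000) = +1.41 mV.

+1.41 mV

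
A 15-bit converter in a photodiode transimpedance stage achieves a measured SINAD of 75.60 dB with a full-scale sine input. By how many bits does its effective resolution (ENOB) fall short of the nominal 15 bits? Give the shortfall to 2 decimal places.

Effective bits = (75.60 − 1.76)/6.02 = 12.2658.
15 − 12.2658 = 2.73 bits below nominal.

2.73 bits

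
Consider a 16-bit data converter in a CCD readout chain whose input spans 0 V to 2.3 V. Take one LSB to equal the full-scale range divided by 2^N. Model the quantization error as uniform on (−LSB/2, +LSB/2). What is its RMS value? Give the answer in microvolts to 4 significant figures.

10.13 µV

Full-scale range = 2.3 V.
One LSB is 2.3 V / 65536 = 35.0952 µV.
V_rms = LSB/√12 = 35.0952 µV / √12 = 10.13 µV.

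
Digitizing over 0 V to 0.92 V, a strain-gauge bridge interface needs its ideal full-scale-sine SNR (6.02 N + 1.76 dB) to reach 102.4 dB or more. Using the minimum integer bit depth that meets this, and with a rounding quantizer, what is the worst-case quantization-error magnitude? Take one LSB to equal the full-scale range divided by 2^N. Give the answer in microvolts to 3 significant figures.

Full-scale range = 0.92 V.
6.02 N + 1.76 ≥ 102.4 gives N ≥ 16.718, so the minimum integer is 17.
LSB = 0.92 V / 2^17 = 7.0190 µV.
Max error for round-to-nearest is LSB/2 = 3.51 µV.

3.51 µV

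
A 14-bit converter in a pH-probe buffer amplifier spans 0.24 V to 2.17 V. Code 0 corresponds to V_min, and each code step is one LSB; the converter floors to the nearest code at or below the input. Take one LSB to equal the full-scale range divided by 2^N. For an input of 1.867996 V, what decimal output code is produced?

13820

Span: 2.17 V − (0.24 V) = 1.93 V. LSB = 1.93 V / 2^14 ≈ 117.8 µV.
V_in − V_min = 1.867996 − (0.24) = 1.627996 V.
Divide by LSB: 1.627996 × 16384/1.93 = 13820.2521.
Truncating gives code 13820.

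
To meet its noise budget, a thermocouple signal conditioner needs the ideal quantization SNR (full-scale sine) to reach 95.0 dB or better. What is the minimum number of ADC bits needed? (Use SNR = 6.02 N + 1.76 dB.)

N ≥ (95.0 − 1.76)/6.02 = 15.488 → N_min = 16.

16 bits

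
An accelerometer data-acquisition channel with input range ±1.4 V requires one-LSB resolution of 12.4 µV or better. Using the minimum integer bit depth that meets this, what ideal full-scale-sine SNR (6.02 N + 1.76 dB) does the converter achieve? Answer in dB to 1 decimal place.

Full-scale range = 1.4 V − (-1.4 V) = 2.8 V.
Need 2^N ≥ 2.8 V / 12.4 µV = 225800 → N_min = 18.
6.02(18) + 1.76 = 110.12 dB.

110.1 dB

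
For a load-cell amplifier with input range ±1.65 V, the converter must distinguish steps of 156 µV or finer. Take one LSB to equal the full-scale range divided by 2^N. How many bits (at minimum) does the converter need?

Range = 1.65 − (-1.65) = 3.3 V.
Need 2^N ≥ 3.3 V / 156 µV = 21150 → N_min = 15.

15 bits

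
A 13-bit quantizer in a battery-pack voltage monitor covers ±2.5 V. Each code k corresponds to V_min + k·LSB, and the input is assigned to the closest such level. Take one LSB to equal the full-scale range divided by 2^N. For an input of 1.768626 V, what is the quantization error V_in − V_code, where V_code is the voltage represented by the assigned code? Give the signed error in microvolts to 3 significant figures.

−173 µV

Span: 2.5 V − (-2.5 V) = 5 V. LSB = 5 V / 2^13 ≈ 0.6104 mV.
(1.768626 − (-2.5)) / LSB = 4.268626 × 8192/5 = 6993.7168. Nearest integer: k = 6994.
V_code = V_min + k × range/2^13 = -2.5 + 6994 × 5/8192 = 1.768798828 V.
Error = V_in − V_code = 1.768626 − (1.768798828) = −173 µV.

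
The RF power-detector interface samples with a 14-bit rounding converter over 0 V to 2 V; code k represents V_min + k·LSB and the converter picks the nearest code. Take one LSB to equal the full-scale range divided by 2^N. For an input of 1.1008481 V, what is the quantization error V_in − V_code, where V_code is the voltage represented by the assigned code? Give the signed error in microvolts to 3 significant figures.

Range is 2 V. LSB = 2 V / 2^14 ≈ 122.1 µV.
(V_in − V_min)/LSB = (1.1008481 − (0)) × 16384/2 = 9018.1476 → nearest code k = 9018.
V_code = V_min + k × range/2^14 = 0 + 9018 × 2/16384 = 1.1008300781 V.
Error = V_in − V_code = 1.1008481 − (1.1008300781) = +18.0 µV.

+18.0 µV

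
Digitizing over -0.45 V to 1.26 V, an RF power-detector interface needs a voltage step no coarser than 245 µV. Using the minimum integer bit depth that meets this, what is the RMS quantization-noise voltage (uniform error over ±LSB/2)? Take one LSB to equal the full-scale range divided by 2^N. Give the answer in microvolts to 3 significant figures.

60.3 µV

Range = 1.26 − (-0.45) = 1.71 V.
Need 2^N ≥ 1.71 V / 245 µV = 6980 → N_min = 13.
LSB = 1.71 V / 2^13 = 208.74 µV.
RMS noise = LSB/√12 = 60.3 µV.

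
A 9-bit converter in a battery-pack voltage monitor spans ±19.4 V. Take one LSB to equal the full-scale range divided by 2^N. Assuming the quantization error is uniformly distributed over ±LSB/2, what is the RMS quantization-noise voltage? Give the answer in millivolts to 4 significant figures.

The full-scale span is 19.4 − (-19.4) = 38.8 V.
One LSB is 38.8 V / 512 = 75.7813 mV.
σ_q = LSB/√12 = 75.7813 mV/3.4641 = 21.88 mV.

21.88 mV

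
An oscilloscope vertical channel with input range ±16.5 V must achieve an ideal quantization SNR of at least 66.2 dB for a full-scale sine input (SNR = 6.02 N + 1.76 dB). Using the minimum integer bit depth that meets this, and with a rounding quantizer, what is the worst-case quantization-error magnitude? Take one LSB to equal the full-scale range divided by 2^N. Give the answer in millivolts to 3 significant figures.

The full-scale span is 16.5 − (-16.5) = 33 V.
Solving 6.02 N ≥ 66.2 − 1.76: N ≥ 10.704. Round up → N = 11.
LSB = 33 V ÷ 2^11 = 33/2048 V = 16.113 mV.
Half an LSB is 8.06 mV.

8.06 mV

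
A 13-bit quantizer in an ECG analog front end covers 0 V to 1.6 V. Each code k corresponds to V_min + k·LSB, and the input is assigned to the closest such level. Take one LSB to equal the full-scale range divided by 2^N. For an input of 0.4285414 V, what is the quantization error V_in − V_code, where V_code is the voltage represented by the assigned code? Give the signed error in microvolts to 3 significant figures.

+25.8 µV

Full-scale range = 1.6 V. LSB = 1.6 V / 2^13 ≈ 195.3 µV.
Position in LSBs: (0.4285414 − (0)) × 8192/1.6 = 2194.1320; rounding gives k = 2194.
Reconstructed level: 0 + 2194 × 1.6/8192 V = 0.4285156250 V.
Error = V_in − V_code = 0.4285414 − (0.4285156250) = +25.8 µV.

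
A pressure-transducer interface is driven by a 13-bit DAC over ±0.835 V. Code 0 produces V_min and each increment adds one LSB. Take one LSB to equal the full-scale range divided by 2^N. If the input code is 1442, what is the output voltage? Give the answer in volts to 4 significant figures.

-0.5410 V

Range = 0.835 − (-0.835) = 1.67 V. LSB = 1.67 V / 2^13.
Output = V_min + (1442/8192) × range = -0.835 + 0.176025 × 1.67 V
      = -0.835 + 0.293962 = -0.541038 V.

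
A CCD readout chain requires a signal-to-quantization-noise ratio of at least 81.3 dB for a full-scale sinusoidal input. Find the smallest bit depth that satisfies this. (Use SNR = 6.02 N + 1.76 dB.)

14 bits

Solving 6.02 N ≥ 81.3 − 1.76: N ≥ 13.213. Round up → N = 14.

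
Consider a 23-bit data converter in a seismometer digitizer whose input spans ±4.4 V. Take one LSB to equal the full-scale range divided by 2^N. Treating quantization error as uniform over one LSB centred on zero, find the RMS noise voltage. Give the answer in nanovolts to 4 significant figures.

Span: 4.4 V − (-4.4 V) = 8.8 V.
Step size = 8.8/8388608 V = 1.04904 µV.
σ_q = LSB/√12 = 1.04904 µV/3.4641 = 302.8 nV.

302.8 nV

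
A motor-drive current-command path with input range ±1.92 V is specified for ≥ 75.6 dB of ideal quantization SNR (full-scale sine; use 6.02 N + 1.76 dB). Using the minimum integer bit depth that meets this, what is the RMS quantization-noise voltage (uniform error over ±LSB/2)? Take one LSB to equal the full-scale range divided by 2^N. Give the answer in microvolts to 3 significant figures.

The full-scale span is 1.92 − (-1.92) = 3.84 V.
Required N = ⌈(75.6 − 1.76)/6.02⌉ = ⌈12.266⌉ = 13.
LSB = 3.84 V ÷ 2^13 = 3.84/8192 V = 468.75 µV.
RMS noise = LSB/√12 = 135 µV.

135 µV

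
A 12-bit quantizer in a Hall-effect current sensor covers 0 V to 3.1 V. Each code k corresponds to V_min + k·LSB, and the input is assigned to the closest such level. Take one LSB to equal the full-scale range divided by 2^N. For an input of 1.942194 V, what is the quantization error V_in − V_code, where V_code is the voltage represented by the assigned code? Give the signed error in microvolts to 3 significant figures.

+153 µV

V_FS = 3.1 V. LSB = 3.1 V / 2^12 ≈ 0.7568 mV.
(V_in − V_min)/LSB = (1.942194 − (0)) × 4096/3.1 = 2566.2021 → nearest code k = 2566.
V_code = 0 + (2566/4096) × 3.1 = 1.942041016 V.
Error = V_in − V_code = 1.942194 − (1.942041016) = +153 µV.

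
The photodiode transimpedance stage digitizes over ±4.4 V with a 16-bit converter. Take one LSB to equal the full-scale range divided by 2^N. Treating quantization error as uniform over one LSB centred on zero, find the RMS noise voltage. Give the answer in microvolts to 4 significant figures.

The full-scale span is 4.4 − (-4.4) = 8.8 V.
Step size = 8.8/65536 V = 134.277 µV.
For a uniform distribution on [−LSB/2, +LSB/2], V_rms = LSB/√12 = 134.277 µV/3.4641 = 38.76 µV.

38.76 µV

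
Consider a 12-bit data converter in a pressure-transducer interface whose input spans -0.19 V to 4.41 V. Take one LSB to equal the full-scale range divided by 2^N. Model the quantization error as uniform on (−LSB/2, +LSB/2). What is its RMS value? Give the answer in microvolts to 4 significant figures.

Range = 4.41 − (-0.19) = 4.6 V.
Step size = 4.6/4096 V = 1.12305 mV.
V_rms = LSB/√12 = 1.12305 mV / √12 = 324.2 µV.

324.2 µV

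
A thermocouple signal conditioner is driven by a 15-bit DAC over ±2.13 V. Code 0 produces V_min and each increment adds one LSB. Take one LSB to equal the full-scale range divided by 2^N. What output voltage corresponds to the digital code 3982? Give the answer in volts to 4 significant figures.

-1.612 V

The full-scale span is 2.13 − (-2.13) = 4.26 V. LSB = 4.26 V / 2^15.
Output = V_min + (3982/32768) × range = -2.13 + 0.121521 × 4.26 V
      = -2.13 V + 0.517679 V = -1.61232 V.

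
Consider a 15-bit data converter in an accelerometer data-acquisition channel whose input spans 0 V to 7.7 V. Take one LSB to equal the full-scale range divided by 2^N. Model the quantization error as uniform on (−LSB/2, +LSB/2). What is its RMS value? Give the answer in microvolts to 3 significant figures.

67.8 µV

Full-scale range = 7.7 V.
Step size = 7.7/32768 V = 234.99 µV.
σ_q = LSB/√12 = 234.99 µV/3.4641 = 67.8 µV.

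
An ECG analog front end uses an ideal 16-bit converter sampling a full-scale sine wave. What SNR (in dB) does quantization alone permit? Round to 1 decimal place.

For an ideal N-bit converter with full-scale sine input, SNR = 6.02 N + 1.76 dB. SNR = 6.02 × 16 + 1.76 = 96.32 + 1.76 = 98.08 dB.

98.1 dB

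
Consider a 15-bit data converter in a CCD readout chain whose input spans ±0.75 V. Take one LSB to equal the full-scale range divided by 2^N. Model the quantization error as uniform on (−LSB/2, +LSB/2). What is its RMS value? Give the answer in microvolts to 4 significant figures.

The full-scale span is 0.75 − (-0.75) = 1.5 V.
One LSB is 1.5 V / 32768 = 45.7764 µV.
For a uniform distribution on [−LSB/2, +LSB/2], V_rms = LSB/√12 = 45.7764 µV/3.4641 = 13.21 µV.

13.21 µV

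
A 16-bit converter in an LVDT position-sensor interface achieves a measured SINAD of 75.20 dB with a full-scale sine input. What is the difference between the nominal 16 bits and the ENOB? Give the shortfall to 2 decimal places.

3.80 bits

Effective bits = (75.20 − 1.76)/6.02 = 12.1993.
Lost resolution: 16 − 12.1993 = 3.8007 bits.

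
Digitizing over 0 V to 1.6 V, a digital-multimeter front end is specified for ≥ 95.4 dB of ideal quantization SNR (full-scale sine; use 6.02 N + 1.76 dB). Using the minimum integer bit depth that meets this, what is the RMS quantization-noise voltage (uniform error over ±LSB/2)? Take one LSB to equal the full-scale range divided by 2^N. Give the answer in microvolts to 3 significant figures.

7.05 µV

V_FS = 1.6 V.
Solving 6.02 N ≥ 95.4 − 1.76: N ≥ 15.555. Round up → N = 16.
LSB = 1.6 V / 2^16 = 24.414 µV.
RMS noise = LSB/√12 = 7.05 µV.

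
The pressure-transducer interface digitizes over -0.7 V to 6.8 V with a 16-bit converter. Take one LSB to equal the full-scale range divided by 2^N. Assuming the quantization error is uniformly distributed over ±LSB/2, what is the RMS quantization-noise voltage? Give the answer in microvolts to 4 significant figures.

33.04 µV

Full-scale range = 6.8 V − (-0.7 V) = 7.5 V.
LSB = 7.5 V / 2^16 = 114.441 µV.
V_rms = LSB/√12 = 114.441 µV / √12 = 33.04 µV.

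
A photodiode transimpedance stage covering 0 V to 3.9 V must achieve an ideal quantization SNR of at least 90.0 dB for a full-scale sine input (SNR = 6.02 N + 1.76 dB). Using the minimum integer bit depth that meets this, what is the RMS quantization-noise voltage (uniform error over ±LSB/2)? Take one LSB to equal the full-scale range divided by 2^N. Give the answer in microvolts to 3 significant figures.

34.4 µV

Range is 3.9 V.
Required N = ⌈(90.0 − 1.76)/6.02⌉ = ⌈14.658⌉ = 15.
Step size = 3.9/32768 V = 119.02 µV.
σ_q = LSB/√12 = 119.02 µV/3.4641 = 34.4 µV.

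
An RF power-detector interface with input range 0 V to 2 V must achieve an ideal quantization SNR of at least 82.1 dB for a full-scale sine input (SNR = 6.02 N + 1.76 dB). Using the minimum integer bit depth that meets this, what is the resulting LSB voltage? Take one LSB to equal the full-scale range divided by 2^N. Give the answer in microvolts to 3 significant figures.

122 µV

Full-scale range = 2 V.
Required N = ⌈(82.1 − 1.76)/6.02⌉ = ⌈13.346⌉ = 14.
Step size = 2/16384 V = 122 µV.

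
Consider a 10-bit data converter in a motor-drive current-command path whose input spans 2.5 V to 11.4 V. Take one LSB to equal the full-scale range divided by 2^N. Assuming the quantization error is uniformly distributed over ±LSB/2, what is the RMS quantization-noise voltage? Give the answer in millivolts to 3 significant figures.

The full-scale span is 11.4 − (2.5) = 8.9 V.
One LSB is 8.9 V / 1024 = 8.6914 mV.
RMS of a uniform error over width LSB is LSB/√12 = 2.51 mV.

2.51 mV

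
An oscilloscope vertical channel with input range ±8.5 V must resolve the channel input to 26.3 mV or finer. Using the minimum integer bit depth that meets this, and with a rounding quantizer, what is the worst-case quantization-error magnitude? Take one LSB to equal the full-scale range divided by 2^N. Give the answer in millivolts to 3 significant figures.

Span: 8.5 V − (-8.5 V) = 17 V.
17 V / 26.3 mV = 646.4. Since 2^9 = 512 and 2^10 = 1024, N = 10.
LSB = 17 V / 2^10 = 16.602 mV.
|e|_max = LSB/2 = 8.30 mV.

8.30 mV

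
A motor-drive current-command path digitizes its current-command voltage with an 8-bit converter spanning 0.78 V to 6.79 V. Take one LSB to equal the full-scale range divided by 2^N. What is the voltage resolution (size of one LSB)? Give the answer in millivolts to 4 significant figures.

23.48 mV

Span: 6.79 V − (0.78 V) = 6.01 V.
Number of codes = 2^8 = 256.
LSB = 6.01 V ÷ 2^8 = 6.01/256 V = 23.48 mV.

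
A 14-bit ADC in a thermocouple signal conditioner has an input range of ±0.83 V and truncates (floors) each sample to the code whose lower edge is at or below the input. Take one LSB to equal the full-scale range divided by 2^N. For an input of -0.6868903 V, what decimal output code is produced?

The full-scale span is 0.83 − (-0.83) = 1.66 V. LSB = 1.66 V / 2^14 ≈ 101.3 µV.
V_in − V_min = -0.6868903 − (-0.83) = 0.1431097 V.
Divide by LSB: 0.1431097 × 16384/1.66 = 1412.4755.
Truncating gives code 1412.

1412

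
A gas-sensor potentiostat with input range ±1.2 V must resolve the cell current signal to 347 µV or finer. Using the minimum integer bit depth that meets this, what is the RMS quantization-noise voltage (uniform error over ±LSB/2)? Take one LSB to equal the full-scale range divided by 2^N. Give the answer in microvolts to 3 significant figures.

Full-scale range = 1.2 V − (-1.2 V) = 2.4 V.
Levels needed ≥ 2.4/347 µV = 6916. 2^13 = 8192 suffices, so N_min = 13.
One LSB is 2.4 V / 8192 = 292.97 µV.
RMS noise = LSB/√12 = 84.6 µV.

84.6 µV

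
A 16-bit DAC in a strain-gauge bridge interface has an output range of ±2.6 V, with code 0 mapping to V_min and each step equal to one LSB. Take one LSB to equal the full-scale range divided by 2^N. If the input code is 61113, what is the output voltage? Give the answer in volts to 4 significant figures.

Full-scale range = 2.6 V − (-2.6 V) = 5.2 V. LSB = 5.2 V / 2^16.
V_out = -2.6 + 61113 × (5.2/65536) V
      = -2.6 + 4.84905 = 2.24905 V.

2.249 V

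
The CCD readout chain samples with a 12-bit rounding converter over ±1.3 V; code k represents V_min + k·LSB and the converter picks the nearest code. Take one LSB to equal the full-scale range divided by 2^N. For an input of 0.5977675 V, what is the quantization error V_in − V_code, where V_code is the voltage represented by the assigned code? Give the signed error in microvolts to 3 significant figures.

Full-scale range = 1.3 V − (-1.3 V) = 2.6 V. LSB = 2.6 V / 2^12 ≈ 0.6348 mV.
(0.5977675 − (-1.3)) / LSB = 1.8977675 × 4096/2.6 = 2989.7137. Nearest integer: k = 2990.
V_code = V_min + k × range/2^12 = -1.3 + 2990 × 2.6/4096 = 0.5979492188 V.
e = 0.5977675 − (0.5979492188) = −182 µV.

−182 µV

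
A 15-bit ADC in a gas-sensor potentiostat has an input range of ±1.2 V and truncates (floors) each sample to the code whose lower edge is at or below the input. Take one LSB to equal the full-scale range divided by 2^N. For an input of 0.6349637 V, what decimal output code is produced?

25053

Full-scale range = 1.2 V − (-1.2 V) = 2.4 V. LSB = 2.4 V / 2^15 ≈ 73.24 µV.
V_in − V_min = 0.6349637 − (-1.2) = 1.8349637 V.
Divide by LSB: 1.8349637 × 32768/2.4 = 25053.3711.
Truncating gives code 25053.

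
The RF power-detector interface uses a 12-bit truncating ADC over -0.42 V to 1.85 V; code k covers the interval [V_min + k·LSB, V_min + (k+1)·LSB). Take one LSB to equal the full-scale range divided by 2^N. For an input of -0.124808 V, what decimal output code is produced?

532

Full-scale range = 1.85 V − (-0.42 V) = 2.27 V. LSB = 2.27 V / 2^12 ≈ 0.5542 mV.
V_in − V_min = -0.124808 − (-0.42) = 0.295192 V.
Divide by LSB: 0.295192 × 4096/2.27 = 532.6460.
Truncating gives code 532.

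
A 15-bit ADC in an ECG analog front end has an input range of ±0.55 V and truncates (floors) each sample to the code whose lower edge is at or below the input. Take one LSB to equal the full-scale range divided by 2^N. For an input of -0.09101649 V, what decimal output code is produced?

The full-scale span is 0.55 − (-0.55) = 1.1 V. LSB = 1.1 V / 2^15 ≈ 33.57 µV.
(V_in − V_min) × 2^15/range = (-0.09101649 − (-0.55)) × 32768/1.1 = 13672.702.
Floor → code = 13672.

13672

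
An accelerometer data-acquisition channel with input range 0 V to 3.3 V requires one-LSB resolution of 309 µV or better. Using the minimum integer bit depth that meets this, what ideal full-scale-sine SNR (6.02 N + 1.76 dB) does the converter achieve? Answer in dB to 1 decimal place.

V_FS = 3.3 V.
Levels needed ≥ 3.3/309 µV = 10680. 2^14 = 16384 suffices, so N_min = 14.
SNR = 6.02 × 14 + 1.76 = 86.04 dB.

86.0 dB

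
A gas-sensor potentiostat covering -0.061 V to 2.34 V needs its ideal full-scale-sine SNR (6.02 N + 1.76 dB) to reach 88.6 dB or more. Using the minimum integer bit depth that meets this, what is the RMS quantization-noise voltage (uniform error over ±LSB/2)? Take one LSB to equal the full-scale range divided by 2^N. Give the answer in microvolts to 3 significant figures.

Full-scale range = 2.34 V − (-0.061 V) = 2.401 V.
Solving 6.02 N ≥ 88.6 − 1.76: N ≥ 14.425. Round up → N = 15.
LSB = 2.401 V ÷ 2^15 = 2.401/32768 V = 73.273 µV.
σ_q = LSB/√12 = 73.273 µV/3.4641 = 21.2 µV.

21.2 µV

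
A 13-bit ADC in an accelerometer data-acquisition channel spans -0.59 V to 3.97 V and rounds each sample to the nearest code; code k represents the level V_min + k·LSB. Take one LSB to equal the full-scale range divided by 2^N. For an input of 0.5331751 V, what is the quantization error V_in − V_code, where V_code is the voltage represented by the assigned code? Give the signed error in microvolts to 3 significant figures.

−126 µV

Range = 3.97 − (-0.59) = 4.56 V. LSB = 4.56 V / 2^13 ≈ 0.5566 mV.
Position in LSBs: (0.5331751 − (-0.59)) × 8192/4.56 = 2017.7742; rounding gives k = 2018.
Reconstructed level: -0.59 + 2018 × 4.56/8192 V = 0.5333007813 V.
V_in − V_code = 0.5331751 − (0.5333007813) = −126 µV.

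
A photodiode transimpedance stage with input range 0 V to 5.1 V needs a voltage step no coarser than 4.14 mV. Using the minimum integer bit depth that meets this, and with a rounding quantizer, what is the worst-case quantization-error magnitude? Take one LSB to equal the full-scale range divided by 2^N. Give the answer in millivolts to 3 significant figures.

Full-scale range = 5.1 V.
Need 2^N ≥ 5.1 V / 4.14 mV = 1232 → N_min = 11.
LSB = 5.1 V ÷ 2^11 = 5.1/2048 V = 2.4902 mV.
|e|_max = LSB/2 = 1.25 mV.

1.25 mV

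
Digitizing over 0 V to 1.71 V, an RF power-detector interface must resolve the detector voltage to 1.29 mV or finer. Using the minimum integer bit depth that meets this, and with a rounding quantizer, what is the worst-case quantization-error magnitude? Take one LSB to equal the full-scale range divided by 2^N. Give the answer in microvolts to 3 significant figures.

V_FS = 1.71 V.
Need 2^N ≥ 1.71 V / 1.29 mV = 1326 → N_min = 11.
LSB = 1.71 V / 2^11 = 0.83496 mV.
|e|_max = LSB/2 = 417 µV.

417 µV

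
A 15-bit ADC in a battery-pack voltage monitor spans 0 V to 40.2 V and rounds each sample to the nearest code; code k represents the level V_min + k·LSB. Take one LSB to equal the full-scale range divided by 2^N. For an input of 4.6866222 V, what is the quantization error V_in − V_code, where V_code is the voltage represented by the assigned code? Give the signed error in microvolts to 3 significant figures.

+221 µV

Range is 40.2 V. LSB = 40.2 V / 2^15 ≈ 1.227 mV.
(V_in − V_min)/LSB = (4.6866222 − (0)) × 32768/40.2 = 3820.1800 → nearest code k = 3820.
V_code = 0 + (3820/32768) × 40.2 = 4.6864013672 V.
Error = V_in − V_code = 4.6866222 − (4.6864013672) = +221 µV.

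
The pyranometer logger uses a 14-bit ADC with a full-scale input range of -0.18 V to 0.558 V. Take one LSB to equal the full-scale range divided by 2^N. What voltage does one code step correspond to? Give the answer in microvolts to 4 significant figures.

The full-scale span is 0.558 − (-0.18) = 0.738 V.
There are 2^14 = 16384 steps.
One LSB is 0.738 V / 16384 = 45.04 µV.

45.04 µV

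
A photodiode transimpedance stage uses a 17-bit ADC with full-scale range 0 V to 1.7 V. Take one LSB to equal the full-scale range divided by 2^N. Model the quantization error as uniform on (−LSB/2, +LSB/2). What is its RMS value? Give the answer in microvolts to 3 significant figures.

Full-scale range = 1.7 V.
Step size = 1.7/131072 V = 12.970 µV.
V_rms = LSB/√12 = 12.970 µV / √12 = 3.74 µV.

3.74 µV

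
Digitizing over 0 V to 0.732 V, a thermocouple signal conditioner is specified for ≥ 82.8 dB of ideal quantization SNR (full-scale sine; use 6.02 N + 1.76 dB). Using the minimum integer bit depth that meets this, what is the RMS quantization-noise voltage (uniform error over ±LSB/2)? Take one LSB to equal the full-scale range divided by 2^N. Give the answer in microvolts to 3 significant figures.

12.9 µV

Range is 0.732 V.
Solving 6.02 N ≥ 82.8 − 1.76: N ≥ 13.462. Round up → N = 14.
Step size = 0.732/16384 V = 44.678 µV.
V_rms = LSB/√12 = 12.9 µV.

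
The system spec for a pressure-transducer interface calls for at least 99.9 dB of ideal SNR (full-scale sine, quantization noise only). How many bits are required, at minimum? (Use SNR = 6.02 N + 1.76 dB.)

17 bits

6.02 N + 1.76 ≥ 99.9 gives N ≥ 16.302, so the minimum integer is 17.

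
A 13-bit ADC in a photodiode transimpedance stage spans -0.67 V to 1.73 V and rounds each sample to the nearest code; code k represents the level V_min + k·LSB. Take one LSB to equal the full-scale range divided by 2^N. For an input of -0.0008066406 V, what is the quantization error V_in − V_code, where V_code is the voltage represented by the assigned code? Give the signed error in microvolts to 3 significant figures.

+52.7 µV

Full-scale range = 1.73 V − (-0.67 V) = 2.4 V. LSB = 2.4 V / 2^13 ≈ 293.0 µV.
(V_in − V_min)/LSB = (-0.0008066406 − (-0.67)) × 8192/2.4 = 2284.1800 → nearest code k = 2284.
Reconstructed level: -0.67 + 2284 × 2.4/8192 V = -0.0008593750000 V.
V_in − V_code = -0.0008066406 − (-0.0008593750000) = +52.7 µV.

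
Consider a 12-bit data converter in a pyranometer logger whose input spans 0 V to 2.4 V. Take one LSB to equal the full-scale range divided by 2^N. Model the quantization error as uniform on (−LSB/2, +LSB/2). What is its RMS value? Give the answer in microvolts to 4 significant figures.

V_FS = 2.4 V.
One LSB is 2.4 V / 4096 = 0.585938 mV.
V_rms = LSB/√12 = 0.585938 mV / √12 = 169.1 µV.

169.1 µV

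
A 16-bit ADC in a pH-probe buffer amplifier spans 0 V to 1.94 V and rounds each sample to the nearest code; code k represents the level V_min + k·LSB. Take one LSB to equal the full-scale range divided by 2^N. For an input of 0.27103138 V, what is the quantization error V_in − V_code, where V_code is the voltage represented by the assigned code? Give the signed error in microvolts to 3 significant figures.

Full-scale range = 1.94 V. LSB = 1.94 V / 2^16 ≈ 29.60 µV.
(0.27103138 − (0)) / LSB = 0.27103138 × 65536/1.94 = 9155.8312. Nearest integer: k = 9156.
V_code = 0 + (9156/65536) × 1.94 = 0.27103637695 V.
Error = V_in − V_code = 0.27103138 − (0.27103637695) = −5.00 µV.

−5.00 µV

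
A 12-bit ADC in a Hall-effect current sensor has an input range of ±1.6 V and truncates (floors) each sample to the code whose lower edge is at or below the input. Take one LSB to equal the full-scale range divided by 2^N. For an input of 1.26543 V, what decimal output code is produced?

3667

Full-scale range = 1.6 V − (-1.6 V) = 3.2 V. LSB = 3.2 V / 2^12 ≈ 0.7812 mV.
V_in − V_min = 1.26543 − (-1.6) = 2.86543 V.
Divide by LSB: 2.86543 × 4096/3.2 = 3667.7504.
Truncating gives code 3667.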